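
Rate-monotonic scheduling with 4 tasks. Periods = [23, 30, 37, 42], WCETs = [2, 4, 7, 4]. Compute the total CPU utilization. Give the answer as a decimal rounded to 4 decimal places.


Compute individual utilizations (exact fractions):
  Task 1: C/T = 2/23 (approx. 0.087)
  Task 2: C/T = 4/30 = 2/15 (approx. 0.1333)
  Task 3: C/T = 7/37 (approx. 0.1892)
  Task 4: C/T = 4/42 = 2/21 (approx. 0.0952)
Total utilization U = 2/23 + 2/15 + 7/37 + 2/21 = 15033/29785
Rounded to 4 decimal places: U = 0.5047
RM (Liu & Layland) bound for 4 tasks = 0.756828; compare with U = 15033/29785 (approx. 0.504717)
U <= bound, so schedulable by RM sufficient condition.

0.5047


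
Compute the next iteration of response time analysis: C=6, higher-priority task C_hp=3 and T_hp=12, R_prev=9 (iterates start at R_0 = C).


R_next = C + ceil(R_prev / T_hp) * C_hp
ceil(9 / 12) = ceil(0.75) = 1
Interference = 1 * 3 = 3
R_next = 6 + 3 = 9
R_next = R_prev, so the iteration has converged (response time = 9).

9


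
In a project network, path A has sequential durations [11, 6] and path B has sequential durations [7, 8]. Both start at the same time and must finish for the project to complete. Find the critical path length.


Path A total = 11 + 6 = 17
Path B total = 7 + 8 = 15
Critical path = longest path = max(17, 15) = 17

17


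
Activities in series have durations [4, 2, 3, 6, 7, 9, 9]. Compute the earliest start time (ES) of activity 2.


Activity 2 starts after activities 1 through 1 complete.
Predecessor durations: [4]
ES = 4 = 4

4


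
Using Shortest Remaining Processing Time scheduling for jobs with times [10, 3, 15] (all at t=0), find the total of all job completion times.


Since all jobs arrive at t=0, SRPT equals SPT ordering.
SPT order: [3, 10, 15]
Completion times:
  Job 1: p=3, C=3
  Job 2: p=10, C=13
  Job 3: p=15, C=28
Total completion time = 3 + 13 + 28 = 44

44


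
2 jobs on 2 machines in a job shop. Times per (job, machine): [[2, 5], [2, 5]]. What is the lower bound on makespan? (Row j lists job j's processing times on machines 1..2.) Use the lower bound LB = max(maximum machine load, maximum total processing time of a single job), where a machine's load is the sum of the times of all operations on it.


Machine loads:
  Machine 1: 2 + 2 = 4
  Machine 2: 5 + 5 = 10
Max machine load = 10
Job totals:
  Job 1: 7
  Job 2: 7
Max job total = 7
Lower bound = max(10, 7) = 10

10


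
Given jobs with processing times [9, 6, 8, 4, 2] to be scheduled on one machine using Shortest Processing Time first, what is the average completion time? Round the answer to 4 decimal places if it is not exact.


Sort jobs by processing time (SPT order): [2, 4, 6, 8, 9]
Compute completion times sequentially:
  Job 1: processing = 2, completes at 2
  Job 2: processing = 4, completes at 6
  Job 3: processing = 6, completes at 12
  Job 4: processing = 8, completes at 20
  Job 5: processing = 9, completes at 29
Sum of completion times = 69
Average completion time = 69/5 = 13.8

13.8


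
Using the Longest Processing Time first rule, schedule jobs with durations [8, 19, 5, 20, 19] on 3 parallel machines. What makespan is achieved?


Sort jobs in decreasing order (LPT): [20, 19, 19, 8, 5]
Assign each job to the least loaded machine:
  Machine 1: jobs [20], load = 20
  Machine 2: jobs [19, 8], load = 27
  Machine 3: jobs [19, 5], load = 24
Makespan = max load = 27

27


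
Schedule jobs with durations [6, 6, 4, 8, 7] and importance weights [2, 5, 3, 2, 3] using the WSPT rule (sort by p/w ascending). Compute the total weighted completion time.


Compute p/w ratios and sort ascending (WSPT): [(6, 5), (4, 3), (7, 3), (6, 2), (8, 2)]
Compute weighted completion times:
  Job (p=6,w=5): C=6, w*C=5*6=30
  Job (p=4,w=3): C=10, w*C=3*10=30
  Job (p=7,w=3): C=17, w*C=3*17=51
  Job (p=6,w=2): C=23, w*C=2*23=46
  Job (p=8,w=2): C=31, w*C=2*31=62
Total weighted completion time = 219

219


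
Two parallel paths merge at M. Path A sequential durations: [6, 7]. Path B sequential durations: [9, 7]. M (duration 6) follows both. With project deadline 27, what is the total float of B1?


Forward pass: ES(B1) = sum of predecessors on chain B = 0
EF = ES + duration = 0 + 9 = 9
Backward pass: LF(M) = deadline = 27; LS(M) = 27 - 6 = 21
LF(B1) = LS(M) - sum(successors on chain B) = 21 - 7 = 14
LS = LF - duration = 14 - 9 = 5
Total float = LS - ES = 5 - 0 = 5

5


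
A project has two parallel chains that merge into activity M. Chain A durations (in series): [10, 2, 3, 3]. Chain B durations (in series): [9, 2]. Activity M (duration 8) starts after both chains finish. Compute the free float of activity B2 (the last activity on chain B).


ES(B2) = sum of predecessors on chain B = 9
EF(B2) = ES + duration = 9 + 2 = 11
Successor of B2 is M. ES(M) = max(sum(A), sum(B)) = max(18, 11) = 18
Free float = ES(successor) - EF(current) = 18 - 11 = 7

7


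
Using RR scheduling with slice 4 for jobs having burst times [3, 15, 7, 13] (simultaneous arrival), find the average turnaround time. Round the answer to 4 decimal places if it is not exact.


Time quantum = 4
Execution trace:
  J1 runs 3 units, time = 3
  J2 runs 4 units, time = 7
  J3 runs 4 units, time = 11
  J4 runs 4 units, time = 15
  J2 runs 4 units, time = 19
  J3 runs 3 units, time = 22
  J4 runs 4 units, time = 26
  J2 runs 4 units, time = 30
  J4 runs 4 units, time = 34
  J2 runs 3 units, time = 37
  J4 runs 1 units, time = 38
Finish times: [3, 37, 22, 38]
Average turnaround = 100/4 = 25.0

25.0


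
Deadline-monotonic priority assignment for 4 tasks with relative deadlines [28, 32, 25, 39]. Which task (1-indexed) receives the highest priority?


Sort tasks by relative deadline (ascending):
  Task 3: deadline = 25
  Task 1: deadline = 28
  Task 2: deadline = 32
  Task 4: deadline = 39
Priority order (highest first): [3, 1, 2, 4]
Highest priority task = 3

3


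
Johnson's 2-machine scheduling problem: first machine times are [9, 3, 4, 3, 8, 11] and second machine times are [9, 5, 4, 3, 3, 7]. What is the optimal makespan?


Apply Johnson's rule:
  Group 1 (a <= b): [(2, 3, 5), (4, 3, 3), (3, 4, 4), (1, 9, 9)]
  Group 2 (a > b): [(6, 11, 7), (5, 8, 3)]
Optimal job order: [2, 4, 3, 1, 6, 5]
Schedule:
  Job 2: M1 done at 3, M2 done at 8
  Job 4: M1 done at 6, M2 done at 11
  Job 3: M1 done at 10, M2 done at 15
  Job 1: M1 done at 19, M2 done at 28
  Job 6: M1 done at 30, M2 done at 37
  Job 5: M1 done at 38, M2 done at 41
Makespan = 41

41


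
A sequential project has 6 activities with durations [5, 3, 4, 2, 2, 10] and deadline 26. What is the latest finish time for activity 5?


LF(activity 5) = deadline - sum of successor durations
Successors: activities 6 through 6 with durations [10]
Sum of successor durations = 10
LF = 26 - 10 = 16

16


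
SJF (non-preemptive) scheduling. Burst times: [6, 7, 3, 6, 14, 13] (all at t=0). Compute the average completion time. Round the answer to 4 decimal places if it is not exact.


SJF order (ascending): [3, 6, 6, 7, 13, 14]
Completion times:
  Job 1: burst=3, C=3
  Job 2: burst=6, C=9
  Job 3: burst=6, C=15
  Job 4: burst=7, C=22
  Job 5: burst=13, C=35
  Job 6: burst=14, C=49
Average completion = 133/6 = 22.1667

22.1667


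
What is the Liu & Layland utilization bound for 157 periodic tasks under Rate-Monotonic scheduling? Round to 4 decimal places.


Compute 2^(1/157) = 1.0044247104
Subtract 1: 1.0044247104 - 1 = 0.0044247104
Multiply by n: 157 * 0.0044247104 = 0.6946795328
Round to 4 dp: 0.6947

0.6947


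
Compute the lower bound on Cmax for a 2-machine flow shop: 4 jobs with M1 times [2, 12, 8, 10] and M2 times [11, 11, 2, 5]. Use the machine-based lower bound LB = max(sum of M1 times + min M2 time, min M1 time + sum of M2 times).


LB1 = sum(M1 times) + min(M2 times) = 32 + 2 = 34
LB2 = min(M1 times) + sum(M2 times) = 2 + 29 = 31
Lower bound = max(LB1, LB2) = max(34, 31) = 34

34


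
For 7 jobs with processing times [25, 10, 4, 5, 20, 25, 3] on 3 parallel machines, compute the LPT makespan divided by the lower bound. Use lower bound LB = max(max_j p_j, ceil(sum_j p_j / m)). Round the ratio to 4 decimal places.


LPT order: [25, 25, 20, 10, 5, 4, 3]
Machine loads after assignment: [30, 32, 30]
LPT makespan = 32
Lower bound = max(max_job, ceil(total/3)) = max(25, 31) = 31
Ratio = 32 / 31 = 1.0323

1.0323


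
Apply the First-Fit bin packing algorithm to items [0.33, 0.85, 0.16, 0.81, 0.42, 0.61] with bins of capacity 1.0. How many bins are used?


Place items sequentially using First-Fit:
  Item 0.33 -> new Bin 1
  Item 0.85 -> new Bin 2
  Item 0.16 -> Bin 1 (now 0.49)
  Item 0.81 -> new Bin 3
  Item 0.42 -> Bin 1 (now 0.91)
  Item 0.61 -> new Bin 4
Total bins used = 4

4


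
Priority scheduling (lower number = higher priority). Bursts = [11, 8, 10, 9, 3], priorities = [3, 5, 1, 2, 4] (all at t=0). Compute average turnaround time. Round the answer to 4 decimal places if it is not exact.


Sort by priority (ascending = highest first):
Order: [(1, 10), (2, 9), (3, 11), (4, 3), (5, 8)]
Completion times:
  Priority 1, burst=10, C=10
  Priority 2, burst=9, C=19
  Priority 3, burst=11, C=30
  Priority 4, burst=3, C=33
  Priority 5, burst=8, C=41
Average turnaround = 133/5 = 26.6

26.6


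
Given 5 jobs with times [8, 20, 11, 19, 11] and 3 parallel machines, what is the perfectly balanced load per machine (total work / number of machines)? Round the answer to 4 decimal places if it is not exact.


Total processing time = 8 + 20 + 11 + 19 + 11 = 69
Number of machines = 3
Ideal balanced load = 69 / 3 = 23.0

23.0


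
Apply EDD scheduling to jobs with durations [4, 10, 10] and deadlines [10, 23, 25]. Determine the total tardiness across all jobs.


Sort by due date (EDD order): [(4, 10), (10, 23), (10, 25)]
Compute completion times and tardiness:
  Job 1: p=4, d=10, C=4, tardiness=max(0,4-10)=0
  Job 2: p=10, d=23, C=14, tardiness=max(0,14-23)=0
  Job 3: p=10, d=25, C=24, tardiness=max(0,24-25)=0
Total tardiness = 0

0


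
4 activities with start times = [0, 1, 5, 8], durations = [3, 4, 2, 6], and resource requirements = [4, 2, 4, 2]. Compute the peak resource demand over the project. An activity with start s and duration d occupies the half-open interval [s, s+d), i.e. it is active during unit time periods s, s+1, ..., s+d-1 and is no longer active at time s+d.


Each activity i is active on [start_i, start_i + duration_i).
Compute total resource usage per time slot:
  t=0: active resources = [4], total = 4
  t=1: active resources = [4, 2], total = 6
  t=2: active resources = [4, 2], total = 6
  t=3: active resources = [2], total = 2
  t=4: active resources = [2], total = 2
  t=5: active resources = [4], total = 4
  t=6: active resources = [4], total = 4
  t=7: active resources = [], total = 0
  t=8: active resources = [2], total = 2
  t=9: active resources = [2], total = 2
  t=10: active resources = [2], total = 2
  t=11: active resources = [2], total = 2
  t=12: active resources = [2], total = 2
  t=13: active resources = [2], total = 2
Peak resource demand = 6

6


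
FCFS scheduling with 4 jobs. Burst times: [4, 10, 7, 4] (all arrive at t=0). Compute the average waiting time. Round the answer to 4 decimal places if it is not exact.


FCFS order (as given): [4, 10, 7, 4]
Waiting times:
  Job 1: wait = 0
  Job 2: wait = 4
  Job 3: wait = 14
  Job 4: wait = 21
Sum of waiting times = 39
Average waiting time = 39/4 = 9.75

9.75


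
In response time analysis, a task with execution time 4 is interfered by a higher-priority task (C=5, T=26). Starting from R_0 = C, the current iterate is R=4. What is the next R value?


R_next = C + ceil(R_prev / T_hp) * C_hp
ceil(4 / 26) = ceil(0.1538) = 1
Interference = 1 * 5 = 5
R_next = 4 + 5 = 9

9


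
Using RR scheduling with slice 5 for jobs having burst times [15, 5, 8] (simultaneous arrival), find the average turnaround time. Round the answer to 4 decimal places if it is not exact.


Time quantum = 5
Execution trace:
  J1 runs 5 units, time = 5
  J2 runs 5 units, time = 10
  J3 runs 5 units, time = 15
  J1 runs 5 units, time = 20
  J3 runs 3 units, time = 23
  J1 runs 5 units, time = 28
Finish times: [28, 10, 23]
Average turnaround = 61/3 = 20.3333

20.3333


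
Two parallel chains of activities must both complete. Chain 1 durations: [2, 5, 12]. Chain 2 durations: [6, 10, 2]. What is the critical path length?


Path A total = 2 + 5 + 12 = 19
Path B total = 6 + 10 + 2 = 18
Critical path = longest path = max(19, 18) = 19

19


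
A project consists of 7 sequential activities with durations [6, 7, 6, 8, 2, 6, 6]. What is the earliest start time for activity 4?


Activity 4 starts after activities 1 through 3 complete.
Predecessor durations: [6, 7, 6]
ES = 6 + 7 + 6 = 19

19


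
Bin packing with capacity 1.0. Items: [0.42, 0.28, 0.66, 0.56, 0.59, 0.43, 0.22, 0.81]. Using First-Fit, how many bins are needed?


Place items sequentially using First-Fit:
  Item 0.42 -> new Bin 1
  Item 0.28 -> Bin 1 (now 0.7)
  Item 0.66 -> new Bin 2
  Item 0.56 -> new Bin 3
  Item 0.59 -> new Bin 4
  Item 0.43 -> Bin 3 (now 0.99)
  Item 0.22 -> Bin 1 (now 0.92)
  Item 0.81 -> new Bin 5
Total bins used = 5

5


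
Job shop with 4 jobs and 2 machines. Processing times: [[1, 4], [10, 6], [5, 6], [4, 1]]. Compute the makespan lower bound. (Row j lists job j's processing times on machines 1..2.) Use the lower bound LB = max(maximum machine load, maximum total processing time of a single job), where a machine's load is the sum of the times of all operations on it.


Machine loads:
  Machine 1: 1 + 10 + 5 + 4 = 20
  Machine 2: 4 + 6 + 6 + 1 = 17
Max machine load = 20
Job totals:
  Job 1: 5
  Job 2: 16
  Job 3: 11
  Job 4: 5
Max job total = 16
Lower bound = max(20, 16) = 20

20


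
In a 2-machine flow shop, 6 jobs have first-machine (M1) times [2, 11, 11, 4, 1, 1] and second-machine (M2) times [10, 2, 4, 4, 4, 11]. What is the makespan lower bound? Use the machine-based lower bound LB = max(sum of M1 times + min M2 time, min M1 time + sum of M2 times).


LB1 = sum(M1 times) + min(M2 times) = 30 + 2 = 32
LB2 = min(M1 times) + sum(M2 times) = 1 + 35 = 36
Lower bound = max(LB1, LB2) = max(32, 36) = 36

36


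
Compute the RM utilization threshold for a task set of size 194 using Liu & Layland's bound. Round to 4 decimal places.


Compute 2^(1/194) = 1.0035793141
Subtract 1: 1.0035793141 - 1 = 0.0035793141
Multiply by n: 194 * 0.0035793141 = 0.6943869354
Round to 4 dp: 0.6944

0.6944


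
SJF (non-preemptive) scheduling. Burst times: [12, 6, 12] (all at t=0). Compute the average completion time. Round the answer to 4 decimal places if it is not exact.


SJF order (ascending): [6, 12, 12]
Completion times:
  Job 1: burst=6, C=6
  Job 2: burst=12, C=18
  Job 3: burst=12, C=30
Average completion = 54/3 = 18.0

18.0


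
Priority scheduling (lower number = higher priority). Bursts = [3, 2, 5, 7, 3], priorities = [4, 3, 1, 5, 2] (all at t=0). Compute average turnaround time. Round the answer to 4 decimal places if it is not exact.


Sort by priority (ascending = highest first):
Order: [(1, 5), (2, 3), (3, 2), (4, 3), (5, 7)]
Completion times:
  Priority 1, burst=5, C=5
  Priority 2, burst=3, C=8
  Priority 3, burst=2, C=10
  Priority 4, burst=3, C=13
  Priority 5, burst=7, C=20
Average turnaround = 56/5 = 11.2

11.2


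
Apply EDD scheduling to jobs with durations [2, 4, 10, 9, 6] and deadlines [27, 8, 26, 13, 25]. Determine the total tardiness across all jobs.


Sort by due date (EDD order): [(4, 8), (9, 13), (6, 25), (10, 26), (2, 27)]
Compute completion times and tardiness:
  Job 1: p=4, d=8, C=4, tardiness=max(0,4-8)=0
  Job 2: p=9, d=13, C=13, tardiness=max(0,13-13)=0
  Job 3: p=6, d=25, C=19, tardiness=max(0,19-25)=0
  Job 4: p=10, d=26, C=29, tardiness=max(0,29-26)=3
  Job 5: p=2, d=27, C=31, tardiness=max(0,31-27)=4
Total tardiness = 7

7


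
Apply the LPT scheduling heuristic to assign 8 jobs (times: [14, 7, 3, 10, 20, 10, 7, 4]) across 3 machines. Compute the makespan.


Sort jobs in decreasing order (LPT): [20, 14, 10, 10, 7, 7, 4, 3]
Assign each job to the least loaded machine:
  Machine 1: jobs [20, 7], load = 27
  Machine 2: jobs [14, 7, 3], load = 24
  Machine 3: jobs [10, 10, 4], load = 24
Makespan = max load = 27

27


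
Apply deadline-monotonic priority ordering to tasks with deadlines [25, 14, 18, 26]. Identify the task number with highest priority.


Sort tasks by relative deadline (ascending):
  Task 2: deadline = 14
  Task 3: deadline = 18
  Task 1: deadline = 25
  Task 4: deadline = 26
Priority order (highest first): [2, 3, 1, 4]
Highest priority task = 2

2


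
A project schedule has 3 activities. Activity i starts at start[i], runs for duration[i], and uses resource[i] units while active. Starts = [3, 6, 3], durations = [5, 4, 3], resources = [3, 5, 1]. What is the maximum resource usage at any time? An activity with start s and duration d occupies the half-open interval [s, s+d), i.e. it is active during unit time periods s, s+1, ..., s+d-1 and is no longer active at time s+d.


Each activity i is active on [start_i, start_i + duration_i).
Compute total resource usage per time slot:
  t=0: active resources = [], total = 0
  t=1: active resources = [], total = 0
  t=2: active resources = [], total = 0
  t=3: active resources = [3, 1], total = 4
  t=4: active resources = [3, 1], total = 4
  t=5: active resources = [3, 1], total = 4
  t=6: active resources = [3, 5], total = 8
  t=7: active resources = [3, 5], total = 8
  t=8: active resources = [5], total = 5
  t=9: active resources = [5], total = 5
Peak resource demand = 8

8


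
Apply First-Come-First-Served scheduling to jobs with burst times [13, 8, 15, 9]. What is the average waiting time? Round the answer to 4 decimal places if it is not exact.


FCFS order (as given): [13, 8, 15, 9]
Waiting times:
  Job 1: wait = 0
  Job 2: wait = 13
  Job 3: wait = 21
  Job 4: wait = 36
Sum of waiting times = 70
Average waiting time = 70/4 = 17.5

17.5


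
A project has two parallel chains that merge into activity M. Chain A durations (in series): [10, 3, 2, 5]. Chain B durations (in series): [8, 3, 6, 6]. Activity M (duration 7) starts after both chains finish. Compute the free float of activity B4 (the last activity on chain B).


ES(B4) = sum of predecessors on chain B = 17
EF(B4) = ES + duration = 17 + 6 = 23
Successor of B4 is M. ES(M) = max(sum(A), sum(B)) = max(20, 23) = 23
Free float = ES(successor) - EF(current) = 23 - 23 = 0

0


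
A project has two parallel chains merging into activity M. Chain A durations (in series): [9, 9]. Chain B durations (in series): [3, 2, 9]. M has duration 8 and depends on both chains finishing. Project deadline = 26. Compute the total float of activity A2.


Forward pass: ES(A2) = sum of predecessors on chain A = 9
EF = ES + duration = 9 + 9 = 18
Backward pass: LF(M) = deadline = 26; LS(M) = 26 - 8 = 18
LF(A2) = LS(M) - sum(successors on chain A) = 18 - 0 = 18
LS = LF - duration = 18 - 9 = 9
Total float = LS - ES = 9 - 9 = 0

0


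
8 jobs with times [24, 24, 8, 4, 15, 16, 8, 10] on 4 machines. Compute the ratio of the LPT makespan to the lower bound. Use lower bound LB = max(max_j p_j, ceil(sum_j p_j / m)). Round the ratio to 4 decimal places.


LPT order: [24, 24, 16, 15, 10, 8, 8, 4]
Machine loads after assignment: [32, 28, 24, 25]
LPT makespan = 32
Lower bound = max(max_job, ceil(total/4)) = max(24, 28) = 28
Ratio = 32 / 28 = 1.1429

1.1429


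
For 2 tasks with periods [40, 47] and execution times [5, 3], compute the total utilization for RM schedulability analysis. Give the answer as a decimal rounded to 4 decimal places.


Compute individual utilizations (exact fractions):
  Task 1: C/T = 5/40 = 1/8 (approx. 0.125)
  Task 2: C/T = 3/47 (approx. 0.0638)
Total utilization U = 1/8 + 3/47 = 71/376
Rounded to 4 decimal places: U = 0.1888
RM (Liu & Layland) bound for 2 tasks = 0.828427; compare with U = 71/376 (approx. 0.188830)
U <= bound, so schedulable by RM sufficient condition.

0.1888


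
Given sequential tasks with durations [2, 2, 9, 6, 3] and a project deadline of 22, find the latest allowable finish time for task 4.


LF(activity 4) = deadline - sum of successor durations
Successors: activities 5 through 5 with durations [3]
Sum of successor durations = 3
LF = 22 - 3 = 19

19


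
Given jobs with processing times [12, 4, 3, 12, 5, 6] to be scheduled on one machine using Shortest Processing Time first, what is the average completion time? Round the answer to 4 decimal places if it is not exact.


Sort jobs by processing time (SPT order): [3, 4, 5, 6, 12, 12]
Compute completion times sequentially:
  Job 1: processing = 3, completes at 3
  Job 2: processing = 4, completes at 7
  Job 3: processing = 5, completes at 12
  Job 4: processing = 6, completes at 18
  Job 5: processing = 12, completes at 30
  Job 6: processing = 12, completes at 42
Sum of completion times = 112
Average completion time = 112/6 = 18.6667

18.6667


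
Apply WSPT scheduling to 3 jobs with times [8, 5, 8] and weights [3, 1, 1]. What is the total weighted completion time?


Compute p/w ratios and sort ascending (WSPT): [(8, 3), (5, 1), (8, 1)]
Compute weighted completion times:
  Job (p=8,w=3): C=8, w*C=3*8=24
  Job (p=5,w=1): C=13, w*C=1*13=13
  Job (p=8,w=1): C=21, w*C=1*21=21
Total weighted completion time = 58

58


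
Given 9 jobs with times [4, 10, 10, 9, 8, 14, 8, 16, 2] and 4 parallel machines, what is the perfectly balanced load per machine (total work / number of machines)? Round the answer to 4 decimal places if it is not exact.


Total processing time = 4 + 10 + 10 + 9 + 8 + 14 + 8 + 16 + 2 = 81
Number of machines = 4
Ideal balanced load = 81 / 4 = 20.25

20.25


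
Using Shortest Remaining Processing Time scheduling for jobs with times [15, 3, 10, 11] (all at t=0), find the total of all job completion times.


Since all jobs arrive at t=0, SRPT equals SPT ordering.
SPT order: [3, 10, 11, 15]
Completion times:
  Job 1: p=3, C=3
  Job 2: p=10, C=13
  Job 3: p=11, C=24
  Job 4: p=15, C=39
Total completion time = 3 + 13 + 24 + 39 = 79

79


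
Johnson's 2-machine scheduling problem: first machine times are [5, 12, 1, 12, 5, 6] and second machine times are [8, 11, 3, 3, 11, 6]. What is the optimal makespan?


Apply Johnson's rule:
  Group 1 (a <= b): [(3, 1, 3), (1, 5, 8), (5, 5, 11), (6, 6, 6)]
  Group 2 (a > b): [(2, 12, 11), (4, 12, 3)]
Optimal job order: [3, 1, 5, 6, 2, 4]
Schedule:
  Job 3: M1 done at 1, M2 done at 4
  Job 1: M1 done at 6, M2 done at 14
  Job 5: M1 done at 11, M2 done at 25
  Job 6: M1 done at 17, M2 done at 31
  Job 2: M1 done at 29, M2 done at 42
  Job 4: M1 done at 41, M2 done at 45
Makespan = 45

45


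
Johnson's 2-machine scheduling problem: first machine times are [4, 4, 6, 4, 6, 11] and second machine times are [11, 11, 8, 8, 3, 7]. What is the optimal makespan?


Apply Johnson's rule:
  Group 1 (a <= b): [(1, 4, 11), (2, 4, 11), (4, 4, 8), (3, 6, 8)]
  Group 2 (a > b): [(6, 11, 7), (5, 6, 3)]
Optimal job order: [1, 2, 4, 3, 6, 5]
Schedule:
  Job 1: M1 done at 4, M2 done at 15
  Job 2: M1 done at 8, M2 done at 26
  Job 4: M1 done at 12, M2 done at 34
  Job 3: M1 done at 18, M2 done at 42
  Job 6: M1 done at 29, M2 done at 49
  Job 5: M1 done at 35, M2 done at 52
Makespan = 52

52


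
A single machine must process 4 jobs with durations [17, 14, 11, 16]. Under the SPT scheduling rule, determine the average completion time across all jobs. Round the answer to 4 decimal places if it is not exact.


Sort jobs by processing time (SPT order): [11, 14, 16, 17]
Compute completion times sequentially:
  Job 1: processing = 11, completes at 11
  Job 2: processing = 14, completes at 25
  Job 3: processing = 16, completes at 41
  Job 4: processing = 17, completes at 58
Sum of completion times = 135
Average completion time = 135/4 = 33.75

33.75


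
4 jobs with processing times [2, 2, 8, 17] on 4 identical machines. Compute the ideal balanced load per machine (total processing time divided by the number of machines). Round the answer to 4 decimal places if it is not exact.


Total processing time = 2 + 2 + 8 + 17 = 29
Number of machines = 4
Ideal balanced load = 29 / 4 = 7.25

7.25


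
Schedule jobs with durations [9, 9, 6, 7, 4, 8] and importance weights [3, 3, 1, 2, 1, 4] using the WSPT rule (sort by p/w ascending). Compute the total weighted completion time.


Compute p/w ratios and sort ascending (WSPT): [(8, 4), (9, 3), (9, 3), (7, 2), (4, 1), (6, 1)]
Compute weighted completion times:
  Job (p=8,w=4): C=8, w*C=4*8=32
  Job (p=9,w=3): C=17, w*C=3*17=51
  Job (p=9,w=3): C=26, w*C=3*26=78
  Job (p=7,w=2): C=33, w*C=2*33=66
  Job (p=4,w=1): C=37, w*C=1*37=37
  Job (p=6,w=1): C=43, w*C=1*43=43
Total weighted completion time = 307

307


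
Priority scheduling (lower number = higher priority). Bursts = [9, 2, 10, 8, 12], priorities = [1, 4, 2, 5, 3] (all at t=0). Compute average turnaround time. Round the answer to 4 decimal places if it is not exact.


Sort by priority (ascending = highest first):
Order: [(1, 9), (2, 10), (3, 12), (4, 2), (5, 8)]
Completion times:
  Priority 1, burst=9, C=9
  Priority 2, burst=10, C=19
  Priority 3, burst=12, C=31
  Priority 4, burst=2, C=33
  Priority 5, burst=8, C=41
Average turnaround = 133/5 = 26.6

26.6


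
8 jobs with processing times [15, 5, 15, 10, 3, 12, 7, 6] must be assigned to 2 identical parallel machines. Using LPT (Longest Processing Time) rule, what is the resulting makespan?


Sort jobs in decreasing order (LPT): [15, 15, 12, 10, 7, 6, 5, 3]
Assign each job to the least loaded machine:
  Machine 1: jobs [15, 12, 6, 3], load = 36
  Machine 2: jobs [15, 10, 7, 5], load = 37
Makespan = max load = 37

37


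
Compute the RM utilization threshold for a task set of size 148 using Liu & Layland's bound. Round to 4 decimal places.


Compute 2^(1/148) = 1.0046944113
Subtract 1: 1.0046944113 - 1 = 0.0046944113
Multiply by n: 148 * 0.0046944113 = 0.6947728724
Round to 4 dp: 0.6948

0.6948


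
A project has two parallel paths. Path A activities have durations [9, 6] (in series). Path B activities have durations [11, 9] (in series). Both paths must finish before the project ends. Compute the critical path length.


Path A total = 9 + 6 = 15
Path B total = 11 + 9 = 20
Critical path = longest path = max(15, 20) = 20

20


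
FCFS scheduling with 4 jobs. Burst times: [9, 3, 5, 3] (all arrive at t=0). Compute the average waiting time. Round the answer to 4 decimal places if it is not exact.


FCFS order (as given): [9, 3, 5, 3]
Waiting times:
  Job 1: wait = 0
  Job 2: wait = 9
  Job 3: wait = 12
  Job 4: wait = 17
Sum of waiting times = 38
Average waiting time = 38/4 = 9.5

9.5


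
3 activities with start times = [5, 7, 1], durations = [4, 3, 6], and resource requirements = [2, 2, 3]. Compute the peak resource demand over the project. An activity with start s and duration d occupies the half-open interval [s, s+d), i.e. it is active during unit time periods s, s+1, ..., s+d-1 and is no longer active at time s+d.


Each activity i is active on [start_i, start_i + duration_i).
Compute total resource usage per time slot:
  t=0: active resources = [], total = 0
  t=1: active resources = [3], total = 3
  t=2: active resources = [3], total = 3
  t=3: active resources = [3], total = 3
  t=4: active resources = [3], total = 3
  t=5: active resources = [2, 3], total = 5
  t=6: active resources = [2, 3], total = 5
  t=7: active resources = [2, 2], total = 4
  t=8: active resources = [2, 2], total = 4
  t=9: active resources = [2], total = 2
Peak resource demand = 5

5


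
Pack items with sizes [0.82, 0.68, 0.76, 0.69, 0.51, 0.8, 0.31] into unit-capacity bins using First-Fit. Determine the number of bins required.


Place items sequentially using First-Fit:
  Item 0.82 -> new Bin 1
  Item 0.68 -> new Bin 2
  Item 0.76 -> new Bin 3
  Item 0.69 -> new Bin 4
  Item 0.51 -> new Bin 5
  Item 0.8 -> new Bin 6
  Item 0.31 -> Bin 2 (now 0.99)
Total bins used = 6

6


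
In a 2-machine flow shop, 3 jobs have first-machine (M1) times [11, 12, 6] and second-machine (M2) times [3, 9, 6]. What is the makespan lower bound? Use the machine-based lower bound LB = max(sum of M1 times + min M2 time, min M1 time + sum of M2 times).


LB1 = sum(M1 times) + min(M2 times) = 29 + 3 = 32
LB2 = min(M1 times) + sum(M2 times) = 6 + 18 = 24
Lower bound = max(LB1, LB2) = max(32, 24) = 32

32


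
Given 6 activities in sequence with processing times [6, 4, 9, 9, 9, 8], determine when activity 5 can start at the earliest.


Activity 5 starts after activities 1 through 4 complete.
Predecessor durations: [6, 4, 9, 9]
ES = 6 + 4 + 9 + 9 = 28

28


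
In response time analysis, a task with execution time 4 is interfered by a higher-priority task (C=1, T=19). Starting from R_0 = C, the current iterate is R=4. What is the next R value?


R_next = C + ceil(R_prev / T_hp) * C_hp
ceil(4 / 19) = ceil(0.2105) = 1
Interference = 1 * 1 = 1
R_next = 4 + 1 = 5

5


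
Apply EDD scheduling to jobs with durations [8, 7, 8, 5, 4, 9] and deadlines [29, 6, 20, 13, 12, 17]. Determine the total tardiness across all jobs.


Sort by due date (EDD order): [(7, 6), (4, 12), (5, 13), (9, 17), (8, 20), (8, 29)]
Compute completion times and tardiness:
  Job 1: p=7, d=6, C=7, tardiness=max(0,7-6)=1
  Job 2: p=4, d=12, C=11, tardiness=max(0,11-12)=0
  Job 3: p=5, d=13, C=16, tardiness=max(0,16-13)=3
  Job 4: p=9, d=17, C=25, tardiness=max(0,25-17)=8
  Job 5: p=8, d=20, C=33, tardiness=max(0,33-20)=13
  Job 6: p=8, d=29, C=41, tardiness=max(0,41-29)=12
Total tardiness = 37

37


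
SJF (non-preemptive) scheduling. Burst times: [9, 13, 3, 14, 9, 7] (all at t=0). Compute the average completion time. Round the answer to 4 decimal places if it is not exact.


SJF order (ascending): [3, 7, 9, 9, 13, 14]
Completion times:
  Job 1: burst=3, C=3
  Job 2: burst=7, C=10
  Job 3: burst=9, C=19
  Job 4: burst=9, C=28
  Job 5: burst=13, C=41
  Job 6: burst=14, C=55
Average completion = 156/6 = 26.0

26.0


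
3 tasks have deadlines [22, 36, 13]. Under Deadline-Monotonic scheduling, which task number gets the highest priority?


Sort tasks by relative deadline (ascending):
  Task 3: deadline = 13
  Task 1: deadline = 22
  Task 2: deadline = 36
Priority order (highest first): [3, 1, 2]
Highest priority task = 3

3


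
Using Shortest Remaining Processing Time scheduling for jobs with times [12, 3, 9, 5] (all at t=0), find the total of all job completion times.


Since all jobs arrive at t=0, SRPT equals SPT ordering.
SPT order: [3, 5, 9, 12]
Completion times:
  Job 1: p=3, C=3
  Job 2: p=5, C=8
  Job 3: p=9, C=17
  Job 4: p=12, C=29
Total completion time = 3 + 8 + 17 + 29 = 57

57


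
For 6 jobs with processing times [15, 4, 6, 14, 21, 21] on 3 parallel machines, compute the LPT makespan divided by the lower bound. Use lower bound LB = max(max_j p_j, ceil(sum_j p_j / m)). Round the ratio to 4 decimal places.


LPT order: [21, 21, 15, 14, 6, 4]
Machine loads after assignment: [27, 25, 29]
LPT makespan = 29
Lower bound = max(max_job, ceil(total/3)) = max(21, 27) = 27
Ratio = 29 / 27 = 1.0741

1.0741


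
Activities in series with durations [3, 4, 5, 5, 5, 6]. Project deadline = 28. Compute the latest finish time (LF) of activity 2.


LF(activity 2) = deadline - sum of successor durations
Successors: activities 3 through 6 with durations [5, 5, 5, 6]
Sum of successor durations = 21
LF = 28 - 21 = 7

7


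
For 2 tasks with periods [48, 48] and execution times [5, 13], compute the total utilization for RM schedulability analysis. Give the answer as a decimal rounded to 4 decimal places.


Compute individual utilizations (exact fractions):
  Task 1: C/T = 5/48 (approx. 0.1042)
  Task 2: C/T = 13/48 (approx. 0.2708)
Total utilization U = 5/48 + 13/48 = 3/8
Rounded to 4 decimal places: U = 0.3750
RM (Liu & Layland) bound for 2 tasks = 0.828427; compare with U = 3/8 (approx. 0.375000)
U <= bound, so schedulable by RM sufficient condition.

0.3750


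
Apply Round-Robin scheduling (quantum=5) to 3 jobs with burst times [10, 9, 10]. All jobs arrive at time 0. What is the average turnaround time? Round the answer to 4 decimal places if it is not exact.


Time quantum = 5
Execution trace:
  J1 runs 5 units, time = 5
  J2 runs 5 units, time = 10
  J3 runs 5 units, time = 15
  J1 runs 5 units, time = 20
  J2 runs 4 units, time = 24
  J3 runs 5 units, time = 29
Finish times: [20, 24, 29]
Average turnaround = 73/3 = 24.3333

24.3333


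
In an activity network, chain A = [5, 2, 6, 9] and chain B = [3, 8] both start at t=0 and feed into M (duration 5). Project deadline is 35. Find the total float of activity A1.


Forward pass: ES(A1) = sum of predecessors on chain A = 0
EF = ES + duration = 0 + 5 = 5
Backward pass: LF(M) = deadline = 35; LS(M) = 35 - 5 = 30
LF(A1) = LS(M) - sum(successors on chain A) = 30 - 17 = 13
LS = LF - duration = 13 - 5 = 8
Total float = LS - ES = 8 - 0 = 8

8


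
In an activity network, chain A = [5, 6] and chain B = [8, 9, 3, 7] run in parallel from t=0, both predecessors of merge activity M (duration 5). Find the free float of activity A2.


ES(A2) = sum of predecessors on chain A = 5
EF(A2) = ES + duration = 5 + 6 = 11
Successor of A2 is M. ES(M) = max(sum(A), sum(B)) = max(11, 27) = 27
Free float = ES(successor) - EF(current) = 27 - 11 = 16

16


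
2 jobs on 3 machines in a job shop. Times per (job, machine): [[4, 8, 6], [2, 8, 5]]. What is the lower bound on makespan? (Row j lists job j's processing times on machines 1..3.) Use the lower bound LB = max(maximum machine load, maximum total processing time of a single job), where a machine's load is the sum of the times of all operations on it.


Machine loads:
  Machine 1: 4 + 2 = 6
  Machine 2: 8 + 8 = 16
  Machine 3: 6 + 5 = 11
Max machine load = 16
Job totals:
  Job 1: 18
  Job 2: 15
Max job total = 18
Lower bound = max(16, 18) = 18

18


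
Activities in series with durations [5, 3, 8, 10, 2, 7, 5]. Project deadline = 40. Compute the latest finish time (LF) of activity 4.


LF(activity 4) = deadline - sum of successor durations
Successors: activities 5 through 7 with durations [2, 7, 5]
Sum of successor durations = 14
LF = 40 - 14 = 26

26


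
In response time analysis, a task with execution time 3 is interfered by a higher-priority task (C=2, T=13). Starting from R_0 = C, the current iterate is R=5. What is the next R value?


R_next = C + ceil(R_prev / T_hp) * C_hp
ceil(5 / 13) = ceil(0.3846) = 1
Interference = 1 * 2 = 2
R_next = 3 + 2 = 5
R_next = R_prev, so the iteration has converged (response time = 5).

5


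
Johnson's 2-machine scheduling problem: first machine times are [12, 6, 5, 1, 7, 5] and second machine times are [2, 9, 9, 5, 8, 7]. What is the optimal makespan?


Apply Johnson's rule:
  Group 1 (a <= b): [(4, 1, 5), (3, 5, 9), (6, 5, 7), (2, 6, 9), (5, 7, 8)]
  Group 2 (a > b): [(1, 12, 2)]
Optimal job order: [4, 3, 6, 2, 5, 1]
Schedule:
  Job 4: M1 done at 1, M2 done at 6
  Job 3: M1 done at 6, M2 done at 15
  Job 6: M1 done at 11, M2 done at 22
  Job 2: M1 done at 17, M2 done at 31
  Job 5: M1 done at 24, M2 done at 39
  Job 1: M1 done at 36, M2 done at 41
Makespan = 41

41


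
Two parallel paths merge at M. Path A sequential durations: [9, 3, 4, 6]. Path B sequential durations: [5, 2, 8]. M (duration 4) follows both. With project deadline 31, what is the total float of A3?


Forward pass: ES(A3) = sum of predecessors on chain A = 12
EF = ES + duration = 12 + 4 = 16
Backward pass: LF(M) = deadline = 31; LS(M) = 31 - 4 = 27
LF(A3) = LS(M) - sum(successors on chain A) = 27 - 6 = 21
LS = LF - duration = 21 - 4 = 17
Total float = LS - ES = 17 - 12 = 5

5


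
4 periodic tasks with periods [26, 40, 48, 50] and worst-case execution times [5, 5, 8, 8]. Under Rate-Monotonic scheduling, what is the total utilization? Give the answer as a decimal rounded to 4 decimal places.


Compute individual utilizations (exact fractions):
  Task 1: C/T = 5/26 (approx. 0.1923)
  Task 2: C/T = 5/40 = 1/8 (approx. 0.125)
  Task 3: C/T = 8/48 = 1/6 (approx. 0.1667)
  Task 4: C/T = 8/50 = 4/25 (approx. 0.16)
Total utilization U = 5/26 + 1/8 + 1/6 + 4/25 = 5023/7800
Rounded to 4 decimal places: U = 0.6440
RM (Liu & Layland) bound for 4 tasks = 0.756828; compare with U = 5023/7800 (approx. 0.643974)
U <= bound, so schedulable by RM sufficient condition.

0.6440


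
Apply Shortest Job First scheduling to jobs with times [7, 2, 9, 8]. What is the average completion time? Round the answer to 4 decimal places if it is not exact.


SJF order (ascending): [2, 7, 8, 9]
Completion times:
  Job 1: burst=2, C=2
  Job 2: burst=7, C=9
  Job 3: burst=8, C=17
  Job 4: burst=9, C=26
Average completion = 54/4 = 13.5

13.5


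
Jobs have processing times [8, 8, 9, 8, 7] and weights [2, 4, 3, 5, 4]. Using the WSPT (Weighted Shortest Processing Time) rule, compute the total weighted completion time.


Compute p/w ratios and sort ascending (WSPT): [(8, 5), (7, 4), (8, 4), (9, 3), (8, 2)]
Compute weighted completion times:
  Job (p=8,w=5): C=8, w*C=5*8=40
  Job (p=7,w=4): C=15, w*C=4*15=60
  Job (p=8,w=4): C=23, w*C=4*23=92
  Job (p=9,w=3): C=32, w*C=3*32=96
  Job (p=8,w=2): C=40, w*C=2*40=80
Total weighted completion time = 368

368


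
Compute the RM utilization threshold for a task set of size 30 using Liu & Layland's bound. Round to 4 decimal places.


Compute 2^(1/30) = 1.0233738920
Subtract 1: 1.0233738920 - 1 = 0.0233738920
Multiply by n: 30 * 0.0233738920 = 0.7012167600
Round to 4 dp: 0.7012

0.7012


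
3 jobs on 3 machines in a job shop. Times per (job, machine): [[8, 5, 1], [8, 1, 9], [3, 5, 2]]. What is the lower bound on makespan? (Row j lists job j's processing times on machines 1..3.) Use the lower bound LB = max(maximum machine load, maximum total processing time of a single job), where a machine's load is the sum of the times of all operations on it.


Machine loads:
  Machine 1: 8 + 8 + 3 = 19
  Machine 2: 5 + 1 + 5 = 11
  Machine 3: 1 + 9 + 2 = 12
Max machine load = 19
Job totals:
  Job 1: 14
  Job 2: 18
  Job 3: 10
Max job total = 18
Lower bound = max(19, 18) = 19

19


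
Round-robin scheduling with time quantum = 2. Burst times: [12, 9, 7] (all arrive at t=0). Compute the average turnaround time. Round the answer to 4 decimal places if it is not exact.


Time quantum = 2
Execution trace:
  J1 runs 2 units, time = 2
  J2 runs 2 units, time = 4
  J3 runs 2 units, time = 6
  J1 runs 2 units, time = 8
  J2 runs 2 units, time = 10
  J3 runs 2 units, time = 12
  J1 runs 2 units, time = 14
  J2 runs 2 units, time = 16
  J3 runs 2 units, time = 18
  J1 runs 2 units, time = 20
  J2 runs 2 units, time = 22
  J3 runs 1 units, time = 23
  J1 runs 2 units, time = 25
  J2 runs 1 units, time = 26
  J1 runs 2 units, time = 28
Finish times: [28, 26, 23]
Average turnaround = 77/3 = 25.6667

25.6667


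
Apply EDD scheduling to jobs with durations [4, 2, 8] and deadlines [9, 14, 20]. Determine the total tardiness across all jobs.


Sort by due date (EDD order): [(4, 9), (2, 14), (8, 20)]
Compute completion times and tardiness:
  Job 1: p=4, d=9, C=4, tardiness=max(0,4-9)=0
  Job 2: p=2, d=14, C=6, tardiness=max(0,6-14)=0
  Job 3: p=8, d=20, C=14, tardiness=max(0,14-20)=0
Total tardiness = 0

0


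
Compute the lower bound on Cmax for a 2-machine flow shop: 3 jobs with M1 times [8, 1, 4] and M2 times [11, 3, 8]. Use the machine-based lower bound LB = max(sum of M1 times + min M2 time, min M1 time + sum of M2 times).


LB1 = sum(M1 times) + min(M2 times) = 13 + 3 = 16
LB2 = min(M1 times) + sum(M2 times) = 1 + 22 = 23
Lower bound = max(LB1, LB2) = max(16, 23) = 23

23


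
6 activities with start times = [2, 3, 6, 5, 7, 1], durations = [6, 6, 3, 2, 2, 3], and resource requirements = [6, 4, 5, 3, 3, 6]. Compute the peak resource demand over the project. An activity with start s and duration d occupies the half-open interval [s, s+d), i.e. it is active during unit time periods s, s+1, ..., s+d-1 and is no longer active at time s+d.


Each activity i is active on [start_i, start_i + duration_i).
Compute total resource usage per time slot:
  t=0: active resources = [], total = 0
  t=1: active resources = [6], total = 6
  t=2: active resources = [6, 6], total = 12
  t=3: active resources = [6, 4, 6], total = 16
  t=4: active resources = [6, 4], total = 10
  t=5: active resources = [6, 4, 3], total = 13
  t=6: active resources = [6, 4, 5, 3], total = 18
  t=7: active resources = [6, 4, 5, 3], total = 18
  t=8: active resources = [4, 5, 3], total = 12
Peak resource demand = 18

18
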